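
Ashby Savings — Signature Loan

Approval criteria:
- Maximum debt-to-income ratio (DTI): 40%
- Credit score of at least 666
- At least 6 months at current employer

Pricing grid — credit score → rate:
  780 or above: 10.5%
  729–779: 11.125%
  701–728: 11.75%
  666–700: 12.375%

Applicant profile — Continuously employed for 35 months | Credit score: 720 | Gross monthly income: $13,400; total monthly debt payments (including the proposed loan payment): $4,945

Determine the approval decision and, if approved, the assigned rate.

Approved at 11.75%

Credit score 720 ≥ 666 (meets minimum)
Employment 35 ≥ 6 months
DTI = 4,945/13,400 = 36.9% ≤ 40%
All requirements met. Score 720 falls in the 701–728 tier → 11.75%.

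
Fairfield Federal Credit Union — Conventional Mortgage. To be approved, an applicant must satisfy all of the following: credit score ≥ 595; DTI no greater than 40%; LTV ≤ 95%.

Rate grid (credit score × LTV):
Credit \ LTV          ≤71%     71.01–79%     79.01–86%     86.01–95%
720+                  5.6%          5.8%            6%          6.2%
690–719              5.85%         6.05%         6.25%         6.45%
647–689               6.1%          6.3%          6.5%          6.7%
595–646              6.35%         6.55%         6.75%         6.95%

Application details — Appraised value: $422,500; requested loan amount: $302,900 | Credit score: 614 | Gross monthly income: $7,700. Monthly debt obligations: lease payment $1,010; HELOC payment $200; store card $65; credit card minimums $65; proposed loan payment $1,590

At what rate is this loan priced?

Credit score 614 ≥ 595; Total monthly debts = (1,010 + 200 + 65 + 65 + 1,590) = 2,930. DTI = 2,930/7,700 = 38.1% ≤ 40%
LTV = 302,900/422,500 = 71.7% ≤ 95%
Score 614 is in the 595–646 band; LTV 71.7% is in the 71.01–79% band → 6.55%.

6.55%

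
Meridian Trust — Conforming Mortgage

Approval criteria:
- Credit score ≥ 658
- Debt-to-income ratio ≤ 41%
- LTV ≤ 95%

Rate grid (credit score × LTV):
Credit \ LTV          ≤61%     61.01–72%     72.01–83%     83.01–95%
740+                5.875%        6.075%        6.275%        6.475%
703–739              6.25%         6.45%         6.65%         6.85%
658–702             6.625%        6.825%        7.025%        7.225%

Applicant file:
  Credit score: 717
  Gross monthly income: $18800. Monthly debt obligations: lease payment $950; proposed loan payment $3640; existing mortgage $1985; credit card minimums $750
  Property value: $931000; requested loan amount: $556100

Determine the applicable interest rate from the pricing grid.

Credit score 717 ≥ 658; Total monthly debts = (950 + 3,640 + 1,985 + 750) = 7,325. DTI = 7,325/18,800 = 39% ≤ 41%
Loan-to-value = 556,100/931,000 = 59.7% — pass (95% max)
Row: 717 falls in 703–739. Column: 59.7% falls in ≤61%. Rate = 6.25%.

6.25%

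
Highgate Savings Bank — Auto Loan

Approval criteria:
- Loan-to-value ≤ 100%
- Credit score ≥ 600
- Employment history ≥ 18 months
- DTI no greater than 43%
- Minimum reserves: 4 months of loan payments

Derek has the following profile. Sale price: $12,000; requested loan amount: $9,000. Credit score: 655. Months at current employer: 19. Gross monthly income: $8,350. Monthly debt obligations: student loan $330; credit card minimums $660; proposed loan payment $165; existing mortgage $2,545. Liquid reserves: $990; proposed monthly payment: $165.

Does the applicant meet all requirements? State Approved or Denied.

Denied

Loan-to-value = 9,000/12,000 = 75% — pass (100% max)
Credit score 655 ≥ 600 (meets)
Employment 19 ≥ 18 months
Total monthly debts = (330 + 660 + 165 + 2,545) = 3,700. Debt-to-income = 3,700/8,350 = 44.3% — over 43% limit
Reserves = 990/165 = 6.0 months ≥ 4
Fails on DTI.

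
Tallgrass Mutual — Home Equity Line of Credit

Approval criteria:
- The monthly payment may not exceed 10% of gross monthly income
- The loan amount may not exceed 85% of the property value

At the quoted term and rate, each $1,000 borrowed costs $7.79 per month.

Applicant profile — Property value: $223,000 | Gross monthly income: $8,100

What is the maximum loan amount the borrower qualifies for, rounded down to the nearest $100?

$103,900

Payment cap: 10% × $8,100 = $810/month.
At $7.79 per $1,000, that supports 810/7.79 × 1,000 ≈ $103,979 → $103,900.
LTV cap: 85% × $223,000 = $189,550 → $189,500.
Binding constraint: payment-to-income.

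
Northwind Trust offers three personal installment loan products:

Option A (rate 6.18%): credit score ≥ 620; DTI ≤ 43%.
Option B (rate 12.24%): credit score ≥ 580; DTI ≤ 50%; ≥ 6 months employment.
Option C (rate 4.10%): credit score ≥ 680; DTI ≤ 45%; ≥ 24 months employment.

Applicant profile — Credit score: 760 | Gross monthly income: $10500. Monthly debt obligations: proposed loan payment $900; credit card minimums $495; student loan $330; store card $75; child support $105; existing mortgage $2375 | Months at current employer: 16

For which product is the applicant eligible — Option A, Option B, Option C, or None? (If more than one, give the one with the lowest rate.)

Option A

Total debts = (900 + 495 + 330 + 75 + 105 + 2,375) = 4,280; DTI = 4,280/10,500 = 40.8%.
Option A: score 760 ≥ 620; DTI 40.8% ≤ 43% → qualifies.
Option B: score 760 ≥ 580; DTI 40.8% ≤ 50%; employment 16 ≥ 6 mo → qualifies.
Option C: score 760 ≥ 680; DTI 40.8% ≤ 45%; employment 16 < 24 mo → does not qualify.
Qualifying: Option A, Option B. Lowest rate is 6.18% → Option A.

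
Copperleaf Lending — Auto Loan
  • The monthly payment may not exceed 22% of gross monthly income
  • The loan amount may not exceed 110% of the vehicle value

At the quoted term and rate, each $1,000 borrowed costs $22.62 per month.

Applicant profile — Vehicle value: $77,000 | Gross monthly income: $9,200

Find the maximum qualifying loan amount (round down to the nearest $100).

Payment cap: 22% × $9,200 = $2,024/month.
At $22.62 per $1,000, that supports 2,024/22.62 × 1,000 ≈ $89,478 → $89,400.
LTV cap: 110% × $77,000 = $84,700 → $84,700.
Binding constraint: loan-to-value.

$84,700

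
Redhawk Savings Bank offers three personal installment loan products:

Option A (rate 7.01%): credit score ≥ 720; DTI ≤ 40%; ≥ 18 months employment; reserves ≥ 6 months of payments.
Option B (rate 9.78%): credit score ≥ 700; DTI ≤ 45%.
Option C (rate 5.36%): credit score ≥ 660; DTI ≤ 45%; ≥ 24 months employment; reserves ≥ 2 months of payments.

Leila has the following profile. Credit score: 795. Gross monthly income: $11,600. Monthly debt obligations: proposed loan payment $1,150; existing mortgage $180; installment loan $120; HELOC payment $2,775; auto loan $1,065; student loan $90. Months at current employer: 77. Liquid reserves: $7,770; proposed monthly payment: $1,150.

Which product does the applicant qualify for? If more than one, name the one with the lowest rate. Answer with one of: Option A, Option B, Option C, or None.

Total debts = (1,150 + 180 + 120 + 2,775 + 1,065 + 90) = 5,380; DTI = 5,380/11,600 = 46.4%.
Reserves = 7,770/1,150 = 6.8 months.
Option A: score 795 ≥ 720; DTI 46.4% > 40%; employment 77 ≥ 18 mo; reserves 6.8 ≥ 6 mo → does not qualify.
Option B: score 795 ≥ 700; DTI 46.4% > 45% → does not qualify.
Option C: score 795 ≥ 660; DTI 46.4% > 45%; employment 77 ≥ 24 mo; reserves 6.8 ≥ 2 mo → does not qualify.

None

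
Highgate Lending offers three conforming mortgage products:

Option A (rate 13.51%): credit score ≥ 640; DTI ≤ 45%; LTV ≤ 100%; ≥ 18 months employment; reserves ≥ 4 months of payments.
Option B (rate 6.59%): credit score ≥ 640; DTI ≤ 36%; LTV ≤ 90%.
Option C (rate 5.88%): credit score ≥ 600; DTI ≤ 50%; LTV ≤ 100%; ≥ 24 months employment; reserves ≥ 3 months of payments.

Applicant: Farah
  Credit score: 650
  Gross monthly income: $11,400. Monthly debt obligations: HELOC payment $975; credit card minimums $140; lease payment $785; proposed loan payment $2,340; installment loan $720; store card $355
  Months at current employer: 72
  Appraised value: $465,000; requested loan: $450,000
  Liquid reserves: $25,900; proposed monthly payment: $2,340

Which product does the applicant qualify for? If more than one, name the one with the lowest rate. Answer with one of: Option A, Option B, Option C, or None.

Option C

Total debts = (975 + 140 + 785 + 2,340 + 720 + 355) = 5,315; DTI = 5,315/11,400 = 46.6%.
LTV = 450,000/465,000 = 96.8%.
Reserves = 25,900/2,340 = 11.1 months.
Option A: score 650 ≥ 640; DTI 46.6% > 45%; LTV 96.8% ≤ 100%; employment 72 ≥ 18 mo; reserves 11.1 ≥ 4 mo → does not qualify.
Option B: score 650 ≥ 640; DTI 46.6% > 36%; LTV 96.8% > 90% → does not qualify.
Option C: score 650 ≥ 600; DTI 46.6% ≤ 50%; LTV 96.8% ≤ 100%; employment 72 ≥ 24 mo; reserves 11.1 ≥ 3 mo → qualifies.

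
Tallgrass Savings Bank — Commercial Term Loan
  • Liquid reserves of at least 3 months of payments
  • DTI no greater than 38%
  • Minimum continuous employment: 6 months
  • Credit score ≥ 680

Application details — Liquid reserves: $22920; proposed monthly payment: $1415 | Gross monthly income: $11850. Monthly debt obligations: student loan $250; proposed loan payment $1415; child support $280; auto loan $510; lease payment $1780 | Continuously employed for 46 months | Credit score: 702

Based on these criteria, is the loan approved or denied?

Reserves = 22,920/1,415 = 16.2 months ≥ 3
Total monthly debts = (250 + 1,415 + 280 + 510 + 1,780) = 4,235. Debt-to-income = 4,235/11,850 = 35.7% — meets 38% limit
Employment 46 ≥ 6 months
Credit score 702 ≥ 680 (meets)
All criteria satisfied.

Approved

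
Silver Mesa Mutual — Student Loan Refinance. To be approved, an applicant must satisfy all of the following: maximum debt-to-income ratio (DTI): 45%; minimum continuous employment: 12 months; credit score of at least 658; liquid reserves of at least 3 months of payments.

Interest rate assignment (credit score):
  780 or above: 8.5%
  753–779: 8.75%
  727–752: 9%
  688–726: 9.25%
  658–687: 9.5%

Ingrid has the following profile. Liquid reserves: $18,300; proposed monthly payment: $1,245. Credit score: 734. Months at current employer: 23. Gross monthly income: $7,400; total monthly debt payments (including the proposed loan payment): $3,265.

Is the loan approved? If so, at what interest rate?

Approved at 9%

Credit score 734 ≥ 658 (meets minimum)
Employment 23 ≥ 12 months
Reserves: 18,300 ÷ 1,245 = 14.7 months (meets 3-month minimum)
Debt-to-income = 3,265/7,400 = 44.1% — meets 45% limit
All requirements met. Score 734 falls in the 727–752 tier → 9%.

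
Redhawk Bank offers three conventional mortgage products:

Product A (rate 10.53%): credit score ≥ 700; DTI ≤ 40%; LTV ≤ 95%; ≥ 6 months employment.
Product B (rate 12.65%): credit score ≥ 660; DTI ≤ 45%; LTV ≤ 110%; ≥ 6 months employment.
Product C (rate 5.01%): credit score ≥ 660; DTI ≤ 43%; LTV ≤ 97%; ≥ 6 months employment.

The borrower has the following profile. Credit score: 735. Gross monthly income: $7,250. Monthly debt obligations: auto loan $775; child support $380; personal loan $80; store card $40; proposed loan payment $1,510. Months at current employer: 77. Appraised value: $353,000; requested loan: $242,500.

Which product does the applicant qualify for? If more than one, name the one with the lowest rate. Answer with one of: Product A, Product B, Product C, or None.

Product C

Total debts = (775 + 380 + 80 + 40 + 1,510) = 2,785; DTI = 2,785/7,250 = 38.4%.
LTV = 242,500/353,000 = 68.7%.
Product A: score 735 ≥ 700; DTI 38.4% ≤ 40%; LTV 68.7% ≤ 95%; employment 77 ≥ 6 mo → qualifies.
Product B: score 735 ≥ 660; DTI 38.4% ≤ 45%; LTV 68.7% ≤ 110%; employment 77 ≥ 6 mo → qualifies.
Product C: score 735 ≥ 660; DTI 38.4% ≤ 43%; LTV 68.7% ≤ 97%; employment 77 ≥ 6 mo → qualifies.
Qualifying: Product A, Product B, Product C. Lowest rate is 5.01% → Product C.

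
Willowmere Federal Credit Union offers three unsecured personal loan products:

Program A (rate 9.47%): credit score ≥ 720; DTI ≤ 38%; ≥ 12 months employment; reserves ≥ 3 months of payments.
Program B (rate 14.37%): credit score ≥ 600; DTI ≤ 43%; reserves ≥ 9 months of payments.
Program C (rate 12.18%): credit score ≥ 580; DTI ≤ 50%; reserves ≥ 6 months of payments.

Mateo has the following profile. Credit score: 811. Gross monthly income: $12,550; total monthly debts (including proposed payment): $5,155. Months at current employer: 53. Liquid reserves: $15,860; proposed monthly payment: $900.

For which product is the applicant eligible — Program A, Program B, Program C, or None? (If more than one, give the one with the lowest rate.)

Program C

DTI = 5,155/12,550 = 41.1%.
Reserves = 15,860/900 = 17.6 months.
Program A: score 811 ≥ 720; DTI 41.1% > 38%; employment 53 ≥ 12 mo; reserves 17.6 ≥ 3 mo → does not qualify.
Program B: score 811 ≥ 600; DTI 41.1% ≤ 43%; reserves 17.6 ≥ 9 mo → qualifies.
Program C: score 811 ≥ 580; DTI 41.1% ≤ 50%; reserves 17.6 ≥ 6 mo → qualifies.
Qualifying: Program B, Program C. Lowest rate is 12.18% → Program C.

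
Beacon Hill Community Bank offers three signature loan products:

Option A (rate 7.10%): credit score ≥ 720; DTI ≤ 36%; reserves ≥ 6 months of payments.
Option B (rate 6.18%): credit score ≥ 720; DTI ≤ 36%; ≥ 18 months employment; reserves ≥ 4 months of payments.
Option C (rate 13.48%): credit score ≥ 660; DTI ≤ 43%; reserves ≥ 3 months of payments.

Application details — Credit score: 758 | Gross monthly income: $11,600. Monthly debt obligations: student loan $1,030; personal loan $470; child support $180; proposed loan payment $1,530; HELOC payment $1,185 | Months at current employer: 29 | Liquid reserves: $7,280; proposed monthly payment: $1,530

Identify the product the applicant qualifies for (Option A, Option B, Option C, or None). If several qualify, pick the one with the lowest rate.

Option C

Total debts = (1,030 + 470 + 180 + 1,530 + 1,185) = 4,395; DTI = 4,395/11,600 = 37.9%.
Reserves = 7,280/1,530 = 4.8 months.
Option A: score 758 ≥ 720; DTI 37.9% > 36%; reserves 4.8 < 6 mo → does not qualify.
Option B: score 758 ≥ 720; DTI 37.9% > 36%; employment 29 ≥ 18 mo; reserves 4.8 ≥ 4 mo → does not qualify.
Option C: score 758 ≥ 660; DTI 37.9% ≤ 43%; reserves 4.8 ≥ 3 mo → qualifies.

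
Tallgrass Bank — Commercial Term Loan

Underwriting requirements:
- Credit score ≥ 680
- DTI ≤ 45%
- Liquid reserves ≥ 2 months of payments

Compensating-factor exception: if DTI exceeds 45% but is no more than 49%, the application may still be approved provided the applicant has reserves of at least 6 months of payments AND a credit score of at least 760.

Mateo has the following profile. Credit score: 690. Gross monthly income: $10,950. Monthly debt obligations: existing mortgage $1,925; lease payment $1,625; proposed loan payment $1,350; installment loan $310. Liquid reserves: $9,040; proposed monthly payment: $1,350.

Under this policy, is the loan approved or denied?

Denied

Credit score 690 ≥ 680 (meets base)
Total debts = (1,925 + 1,625 + 1,350 + 310) = 5,210. DTI: 5,210 ÷ 10,950 = 47.6%, over the 45% base limit.
Reserves = 9,040/1,350 = 6.7 months ≥ 2
47.6% falls in the override range (45%–49%), so the compensating-factor test applies.
Reserves 6.7 ≥ 6 months; credit score 690 < 760.
Override conditions not both satisfied; exception does not apply.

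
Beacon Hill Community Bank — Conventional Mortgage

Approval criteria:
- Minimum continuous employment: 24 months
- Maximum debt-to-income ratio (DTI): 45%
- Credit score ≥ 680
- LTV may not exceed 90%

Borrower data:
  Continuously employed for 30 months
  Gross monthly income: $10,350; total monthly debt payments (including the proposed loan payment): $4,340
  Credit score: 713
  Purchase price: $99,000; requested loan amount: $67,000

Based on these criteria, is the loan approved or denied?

Employment 30 ≥ 24 months
Debt-to-income = 4,340/10,350 = 41.9% — meets 45% limit
Credit score 713 ≥ 680 (meets)
Loan-to-value = 67,000/99,000 = 67.7% — pass (90% max)
All criteria satisfied.

Approved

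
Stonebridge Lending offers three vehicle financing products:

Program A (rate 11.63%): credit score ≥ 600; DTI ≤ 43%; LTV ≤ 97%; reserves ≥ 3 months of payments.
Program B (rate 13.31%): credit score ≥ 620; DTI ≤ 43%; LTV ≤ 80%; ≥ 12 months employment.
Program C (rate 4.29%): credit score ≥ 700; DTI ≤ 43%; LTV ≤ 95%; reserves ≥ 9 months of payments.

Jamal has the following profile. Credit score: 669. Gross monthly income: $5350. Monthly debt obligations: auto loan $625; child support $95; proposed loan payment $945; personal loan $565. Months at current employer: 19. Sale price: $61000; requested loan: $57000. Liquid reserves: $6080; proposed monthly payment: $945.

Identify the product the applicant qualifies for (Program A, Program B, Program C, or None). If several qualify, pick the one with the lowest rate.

Total debts = (625 + 95 + 945 + 565) = 2,230; DTI = 2,230/5,350 = 41.7%.
LTV = 57,000/61,000 = 93.4%.
Reserves = 6,080/945 = 6.4 months.
Program A: score 669 ≥ 600; DTI 41.7% ≤ 43%; LTV 93.4% ≤ 97%; reserves 6.4 ≥ 3 mo → qualifies.
Program B: score 669 ≥ 620; DTI 41.7% ≤ 43%; LTV 93.4% > 80%; employment 19 ≥ 12 mo → does not qualify.
Program C: score 669 < 700; DTI 41.7% ≤ 43%; LTV 93.4% ≤ 95%; reserves 6.4 < 9 mo → does not qualify.

Program A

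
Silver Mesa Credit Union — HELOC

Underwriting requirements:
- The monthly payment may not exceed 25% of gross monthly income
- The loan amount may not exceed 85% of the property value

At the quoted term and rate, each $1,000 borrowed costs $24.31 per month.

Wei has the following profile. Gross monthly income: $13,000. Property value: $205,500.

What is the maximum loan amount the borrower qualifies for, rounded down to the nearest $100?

$133,600

Payment cap: 25% × $13,000 = $3,250/month.
At $24.31 per $1,000, that supports 3,250/24.31 × 1,000 ≈ $133,689 → $133,600.
LTV cap: 85% × $205,500 = $174,675 → $174,600.
Binding constraint: payment-to-income.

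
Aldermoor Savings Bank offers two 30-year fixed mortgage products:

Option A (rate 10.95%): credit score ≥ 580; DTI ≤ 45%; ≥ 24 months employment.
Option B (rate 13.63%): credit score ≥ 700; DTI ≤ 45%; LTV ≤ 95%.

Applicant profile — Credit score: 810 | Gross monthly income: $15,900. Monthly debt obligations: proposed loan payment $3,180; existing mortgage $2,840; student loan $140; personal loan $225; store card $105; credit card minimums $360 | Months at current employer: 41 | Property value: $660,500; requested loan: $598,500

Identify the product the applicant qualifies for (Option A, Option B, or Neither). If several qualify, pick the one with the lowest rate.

Total debts = (3,180 + 2,840 + 140 + 225 + 105 + 360) = 6,850; DTI = 6,850/15,900 = 43.1%.
LTV = 598,500/660,500 = 90.6%.
Option A: score 810 ≥ 580; DTI 43.1% ≤ 45%; employment 41 ≥ 24 mo → qualifies.
Option B: score 810 ≥ 700; DTI 43.1% ≤ 45%; LTV 90.6% ≤ 95% → qualifies.
Qualifying: Option A, Option B. Lowest rate is 10.95% → Option A.

Option A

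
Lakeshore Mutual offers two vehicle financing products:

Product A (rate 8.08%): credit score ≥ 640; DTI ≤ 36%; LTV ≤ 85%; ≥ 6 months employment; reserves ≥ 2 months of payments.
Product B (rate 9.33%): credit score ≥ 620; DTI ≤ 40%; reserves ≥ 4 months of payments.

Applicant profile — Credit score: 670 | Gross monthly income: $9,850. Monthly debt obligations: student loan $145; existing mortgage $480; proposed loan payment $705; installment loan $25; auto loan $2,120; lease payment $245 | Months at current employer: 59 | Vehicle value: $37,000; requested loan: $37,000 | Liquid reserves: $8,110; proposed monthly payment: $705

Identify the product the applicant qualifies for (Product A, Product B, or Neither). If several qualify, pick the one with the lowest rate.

Total debts = (145 + 480 + 705 + 25 + 2,120 + 245) = 3,720; DTI = 3,720/9,850 = 37.8%.
LTV = 37,000/37,000 = 100%.
Reserves = 8,110/705 = 11.5 months.
Product A: score 670 ≥ 640; DTI 37.8% > 36%; LTV 100% > 85%; employment 59 ≥ 6 mo; reserves 11.5 ≥ 2 mo → does not qualify.
Product B: score 670 ≥ 620; DTI 37.8% ≤ 40%; reserves 11.5 ≥ 4 mo → qualifies.

Product B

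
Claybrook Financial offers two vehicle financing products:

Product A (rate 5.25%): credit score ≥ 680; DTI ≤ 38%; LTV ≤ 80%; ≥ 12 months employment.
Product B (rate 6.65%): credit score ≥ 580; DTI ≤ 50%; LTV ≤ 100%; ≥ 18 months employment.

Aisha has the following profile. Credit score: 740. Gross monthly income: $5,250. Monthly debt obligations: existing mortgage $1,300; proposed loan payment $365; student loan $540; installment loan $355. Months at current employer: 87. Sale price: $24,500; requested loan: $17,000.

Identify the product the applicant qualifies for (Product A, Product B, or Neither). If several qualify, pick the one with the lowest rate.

Product B

Total debts = (1,300 + 365 + 540 + 355) = 2,560; DTI = 2,560/5,250 = 48.8%.
LTV = 17,000/24,500 = 69.4%.
Product A: score 740 ≥ 680; DTI 48.8% > 38%; LTV 69.4% ≤ 80%; employment 87 ≥ 12 mo → does not qualify.
Product B: score 740 ≥ 580; DTI 48.8% ≤ 50%; LTV 69.4% ≤ 100%; employment 87 ≥ 18 mo → qualifies.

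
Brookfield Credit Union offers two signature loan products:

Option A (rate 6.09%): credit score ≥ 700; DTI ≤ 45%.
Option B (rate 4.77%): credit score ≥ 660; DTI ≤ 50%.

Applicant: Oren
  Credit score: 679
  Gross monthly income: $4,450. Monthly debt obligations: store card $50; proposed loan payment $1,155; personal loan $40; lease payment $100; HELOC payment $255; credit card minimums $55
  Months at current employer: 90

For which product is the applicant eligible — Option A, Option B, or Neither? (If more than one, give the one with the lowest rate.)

Option B

Total debts = (50 + 1,155 + 40 + 100 + 255 + 55) = 1,655; DTI = 1,655/4,450 = 37.2%.
Option A: score 679 < 700; DTI 37.2% ≤ 45% → does not qualify.
Option B: score 679 ≥ 660; DTI 37.2% ≤ 50% → qualifies.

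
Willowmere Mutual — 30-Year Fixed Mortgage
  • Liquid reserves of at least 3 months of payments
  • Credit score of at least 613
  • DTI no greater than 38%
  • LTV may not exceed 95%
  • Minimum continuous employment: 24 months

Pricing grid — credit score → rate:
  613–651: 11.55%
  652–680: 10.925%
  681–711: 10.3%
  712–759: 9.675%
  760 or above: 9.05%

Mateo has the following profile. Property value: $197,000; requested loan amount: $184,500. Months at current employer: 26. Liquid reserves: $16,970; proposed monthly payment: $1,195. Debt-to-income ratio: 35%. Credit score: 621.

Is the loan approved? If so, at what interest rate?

Credit score 621 ≥ 613 (meets minimum)
LTV = 184,500/197,000 = 93.7% ≤ 95%
Employment 26 ≥ 24 months
Liquid reserves cover 16,970/1,195 = 14.2 months — ≥ 3 required
DTI 35% is within the 38% limit
All requirements met. Score 621 falls in the 613–651 tier → 11.55%.

Approved at 11.55%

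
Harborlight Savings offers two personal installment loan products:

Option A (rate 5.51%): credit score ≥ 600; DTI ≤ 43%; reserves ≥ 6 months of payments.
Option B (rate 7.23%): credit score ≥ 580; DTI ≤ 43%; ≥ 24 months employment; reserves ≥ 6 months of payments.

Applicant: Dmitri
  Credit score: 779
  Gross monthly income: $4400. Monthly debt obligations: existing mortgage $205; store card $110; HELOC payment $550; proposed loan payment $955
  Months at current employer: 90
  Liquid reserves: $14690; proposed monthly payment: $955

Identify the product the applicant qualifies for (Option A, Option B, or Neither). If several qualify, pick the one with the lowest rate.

Total debts = (205 + 110 + 550 + 955) = 1,820; DTI = 1,820/4,400 = 41.4%.
Reserves = 14,690/955 = 15.4 months.
Option A: score 779 ≥ 600; DTI 41.4% ≤ 43%; reserves 15.4 ≥ 6 mo → qualifies.
Option B: score 779 ≥ 580; DTI 41.4% ≤ 43%; employment 90 ≥ 24 mo; reserves 15.4 ≥ 6 mo → qualifies.
Qualifying: Option A, Option B. Lowest rate is 5.51% → Option A.

Option A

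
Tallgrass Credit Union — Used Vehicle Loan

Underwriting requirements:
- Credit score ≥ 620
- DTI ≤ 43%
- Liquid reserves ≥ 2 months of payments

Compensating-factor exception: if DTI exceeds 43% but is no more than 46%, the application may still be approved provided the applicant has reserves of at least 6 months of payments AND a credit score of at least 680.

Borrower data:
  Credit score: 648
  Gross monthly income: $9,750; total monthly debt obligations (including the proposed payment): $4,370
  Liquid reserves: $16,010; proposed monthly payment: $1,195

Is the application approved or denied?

Credit score 648 ≥ 620 (meets base)
DTI = 4,370/9,750 = 44.8% > 43% — standard DTI limit exceeded.
Liquid reserves cover 16,010/1,195 = 13.4 months — ≥ 2 required
44.8% falls in the override range (43%–46%), so the compensating-factor test applies.
Reserves 13.4 ≥ 6 months; credit score 648 < 680.
Override conditions not both satisfied; exception does not apply.

Denied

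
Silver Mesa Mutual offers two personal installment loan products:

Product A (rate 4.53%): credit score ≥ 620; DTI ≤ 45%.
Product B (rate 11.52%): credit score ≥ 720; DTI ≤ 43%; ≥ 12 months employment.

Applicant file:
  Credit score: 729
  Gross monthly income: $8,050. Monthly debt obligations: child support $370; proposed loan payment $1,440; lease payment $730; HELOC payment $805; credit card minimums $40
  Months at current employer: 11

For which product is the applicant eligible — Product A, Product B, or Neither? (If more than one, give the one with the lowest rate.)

Product A

Total debts = (370 + 1,440 + 730 + 805 + 40) = 3,385; DTI = 3,385/8,050 = 42%.
Product A: score 729 ≥ 620; DTI 42% ≤ 45% → qualifies.
Product B: score 729 ≥ 720; DTI 42% ≤ 43%; employment 11 < 12 mo → does not qualify.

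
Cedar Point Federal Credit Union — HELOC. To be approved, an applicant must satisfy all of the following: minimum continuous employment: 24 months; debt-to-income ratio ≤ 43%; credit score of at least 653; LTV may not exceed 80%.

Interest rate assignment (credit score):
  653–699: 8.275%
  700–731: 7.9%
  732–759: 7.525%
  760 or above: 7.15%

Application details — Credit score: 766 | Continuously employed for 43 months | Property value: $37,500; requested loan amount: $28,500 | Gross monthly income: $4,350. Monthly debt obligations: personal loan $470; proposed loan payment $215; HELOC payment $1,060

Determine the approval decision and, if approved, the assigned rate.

Approved at 7.15%

Credit score 766 ≥ 653 (meets minimum)
Loan-to-value = 28,500/37,500 = 76% — pass (80% max)
Employment 43 ≥ 24 months
Total monthly debts = (470 + 215 + 1,060) = 1,745. Debt-to-income = 1,745/4,350 = 40.1% — meets 43% limit
All requirements met. Score 766 falls in the 760 or above tier → 7.15%.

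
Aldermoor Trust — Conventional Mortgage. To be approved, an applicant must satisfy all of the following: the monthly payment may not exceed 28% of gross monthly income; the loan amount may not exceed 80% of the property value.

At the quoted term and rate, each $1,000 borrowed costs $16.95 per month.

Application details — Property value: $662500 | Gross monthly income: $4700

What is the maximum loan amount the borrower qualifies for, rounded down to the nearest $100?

$77,600

Payment cap: 28% × $4,700 = $1,316/month.
At $16.95 per $1,000, that supports 1,316/16.95 × 1,000 ≈ $77,640 → $77,600.
LTV cap: 80% × $662,500 = $530,000 → $530,000.
Binding constraint: payment-to-income.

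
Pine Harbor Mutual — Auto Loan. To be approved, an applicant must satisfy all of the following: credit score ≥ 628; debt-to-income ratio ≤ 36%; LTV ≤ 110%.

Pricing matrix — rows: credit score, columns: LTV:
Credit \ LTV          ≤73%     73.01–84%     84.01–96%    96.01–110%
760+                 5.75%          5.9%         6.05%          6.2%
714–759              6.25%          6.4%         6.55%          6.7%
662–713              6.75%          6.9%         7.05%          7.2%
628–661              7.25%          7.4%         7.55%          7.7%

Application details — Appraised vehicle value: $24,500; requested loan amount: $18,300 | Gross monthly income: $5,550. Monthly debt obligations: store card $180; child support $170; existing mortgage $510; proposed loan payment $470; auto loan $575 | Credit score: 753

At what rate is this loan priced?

Credit score 753 ≥ 628; Total monthly debts = (180 + 170 + 510 + 470 + 575) = 1,905. DTI = 1,905/5,550 = 34.3% ≤ 36%
LTV: 18,300 ÷ 24,500 = 74.7%, within 110% cap
Row: 753 falls in 714–759. Column: 74.7% falls in 73.01–84%. Rate = 6.4%.

6.4%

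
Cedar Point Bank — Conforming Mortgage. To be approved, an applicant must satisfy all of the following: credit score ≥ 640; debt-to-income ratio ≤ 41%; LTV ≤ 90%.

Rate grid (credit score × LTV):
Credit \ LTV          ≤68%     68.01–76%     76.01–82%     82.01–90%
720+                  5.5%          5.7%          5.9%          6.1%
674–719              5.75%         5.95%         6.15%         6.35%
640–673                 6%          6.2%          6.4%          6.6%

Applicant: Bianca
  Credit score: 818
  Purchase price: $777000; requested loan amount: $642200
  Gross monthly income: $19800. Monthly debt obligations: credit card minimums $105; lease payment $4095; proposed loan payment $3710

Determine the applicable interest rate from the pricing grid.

Credit score 818 ≥ 640; Total monthly debts = (105 + 4,095 + 3,710) = 7,910. Debt-to-income = 7,910/19,800 = 39.9% — meets 41% limit
LTV: 642,200 ÷ 777,000 = 82.7%, within 90% cap
Credit 818 → row 720+; LTV 82.7% → column 82.01–90%. Grid cell → 6.1%.

6.1%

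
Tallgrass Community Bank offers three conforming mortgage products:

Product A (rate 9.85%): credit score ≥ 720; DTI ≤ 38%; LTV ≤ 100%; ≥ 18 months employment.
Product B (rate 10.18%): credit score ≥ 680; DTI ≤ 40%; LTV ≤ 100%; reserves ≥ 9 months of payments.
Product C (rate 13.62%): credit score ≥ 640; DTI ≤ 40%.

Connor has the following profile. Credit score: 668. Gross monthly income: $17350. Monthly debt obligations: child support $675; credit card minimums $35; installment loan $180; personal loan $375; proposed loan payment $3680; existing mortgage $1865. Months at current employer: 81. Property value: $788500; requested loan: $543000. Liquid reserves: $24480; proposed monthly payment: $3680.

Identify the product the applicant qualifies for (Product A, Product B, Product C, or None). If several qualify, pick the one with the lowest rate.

Product C

Total debts = (675 + 35 + 180 + 375 + 3,680 + 1,865) = 6,810; DTI = 6,810/17,350 = 39.3%.
LTV = 543,000/788,500 = 68.9%.
Reserves = 24,480/3,680 = 6.7 months.
Product A: score 668 < 720; DTI 39.3% > 38%; LTV 68.9% ≤ 100%; employment 81 ≥ 18 mo → does not qualify.
Product B: score 668 < 680; DTI 39.3% ≤ 40%; LTV 68.9% ≤ 100%; reserves 6.7 < 9 mo → does not qualify.
Product C: score 668 ≥ 640; DTI 39.3% ≤ 40% → qualifies.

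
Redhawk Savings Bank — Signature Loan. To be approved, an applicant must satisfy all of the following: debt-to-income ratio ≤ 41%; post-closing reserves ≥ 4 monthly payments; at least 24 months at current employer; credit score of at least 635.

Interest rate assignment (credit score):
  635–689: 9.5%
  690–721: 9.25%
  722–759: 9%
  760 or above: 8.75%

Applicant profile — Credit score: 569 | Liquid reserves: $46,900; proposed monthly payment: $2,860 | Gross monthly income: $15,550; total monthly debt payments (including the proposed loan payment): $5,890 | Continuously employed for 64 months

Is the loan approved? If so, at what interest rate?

Denied

Credit score 569 < 635 (below minimum)
Reserves: 46,900 ÷ 2,860 = 16.4 months (meets 4-month minimum)
DTI: 5,890 ÷ 15,550 = 37.9%, within the 41% cap
Employment 64 ≥ 24 months
Not all requirements met → denied.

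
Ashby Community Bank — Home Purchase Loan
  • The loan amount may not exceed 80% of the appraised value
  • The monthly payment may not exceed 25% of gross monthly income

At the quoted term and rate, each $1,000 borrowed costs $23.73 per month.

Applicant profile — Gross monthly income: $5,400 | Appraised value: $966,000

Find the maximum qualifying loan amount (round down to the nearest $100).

$56,800

Payment cap: 25% × $5,400 = $1,350/month.
At $23.73 per $1,000, that supports 1,350/23.73 × 1,000 ≈ $56,890 → $56,800.
LTV cap: 80% × $966,000 = $772,800 → $772,800.
Binding constraint: payment-to-income.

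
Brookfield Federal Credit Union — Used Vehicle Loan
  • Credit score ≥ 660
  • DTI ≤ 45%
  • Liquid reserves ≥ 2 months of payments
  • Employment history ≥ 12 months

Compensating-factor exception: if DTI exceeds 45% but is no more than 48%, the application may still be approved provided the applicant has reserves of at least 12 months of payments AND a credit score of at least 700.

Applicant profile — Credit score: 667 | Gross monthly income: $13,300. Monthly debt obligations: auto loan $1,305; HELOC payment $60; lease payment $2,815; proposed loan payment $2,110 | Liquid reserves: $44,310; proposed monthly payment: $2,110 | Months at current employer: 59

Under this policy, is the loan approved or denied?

Credit score 667 ≥ 660 (meets base)
Total debts = (1,305 + 60 + 2,815 + 2,110) = 6,290. DTI = 6,290/13,300 = 47.3% > 45% — standard DTI limit exceeded.
Liquid reserves cover 44,310/2,110 = 21.0 months — ≥ 2 required
Employment 59 ≥ 12 months
47.3% falls in the override range (45%–48%), so the compensating-factor test applies.
Override check — reserves: 21.0 mo (ok); score: 667 (below 700).
Compensating-factor requirement not fully met.

Denied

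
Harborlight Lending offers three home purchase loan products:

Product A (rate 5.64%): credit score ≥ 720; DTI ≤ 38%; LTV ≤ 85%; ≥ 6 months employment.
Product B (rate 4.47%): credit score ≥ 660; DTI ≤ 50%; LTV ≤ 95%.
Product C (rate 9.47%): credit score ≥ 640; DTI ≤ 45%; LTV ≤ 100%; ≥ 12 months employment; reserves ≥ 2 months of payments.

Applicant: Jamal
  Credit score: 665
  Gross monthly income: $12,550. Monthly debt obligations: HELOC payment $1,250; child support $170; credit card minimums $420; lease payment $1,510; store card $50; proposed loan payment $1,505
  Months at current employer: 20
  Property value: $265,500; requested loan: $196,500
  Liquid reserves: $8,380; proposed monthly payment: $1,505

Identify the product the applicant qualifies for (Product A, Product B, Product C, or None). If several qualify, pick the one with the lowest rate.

Total debts = (1,250 + 170 + 420 + 1,510 + 50 + 1,505) = 4,905; DTI = 4,905/12,550 = 39.1%.
LTV = 196,500/265,500 = 74%.
Reserves = 8,380/1,505 = 5.6 months.
Product A: score 665 < 720; DTI 39.1% > 38%; LTV 74% ≤ 85%; employment 20 ≥ 6 mo → does not qualify.
Product B: score 665 ≥ 660; DTI 39.1% ≤ 50%; LTV 74% ≤ 95% → qualifies.
Product C: score 665 ≥ 640; DTI 39.1% ≤ 45%; LTV 74% ≤ 100%; employment 20 ≥ 12 mo; reserves 5.6 ≥ 2 mo → qualifies.
Qualifying: Product B, Product C. Lowest rate is 4.47% → Product B.

Product B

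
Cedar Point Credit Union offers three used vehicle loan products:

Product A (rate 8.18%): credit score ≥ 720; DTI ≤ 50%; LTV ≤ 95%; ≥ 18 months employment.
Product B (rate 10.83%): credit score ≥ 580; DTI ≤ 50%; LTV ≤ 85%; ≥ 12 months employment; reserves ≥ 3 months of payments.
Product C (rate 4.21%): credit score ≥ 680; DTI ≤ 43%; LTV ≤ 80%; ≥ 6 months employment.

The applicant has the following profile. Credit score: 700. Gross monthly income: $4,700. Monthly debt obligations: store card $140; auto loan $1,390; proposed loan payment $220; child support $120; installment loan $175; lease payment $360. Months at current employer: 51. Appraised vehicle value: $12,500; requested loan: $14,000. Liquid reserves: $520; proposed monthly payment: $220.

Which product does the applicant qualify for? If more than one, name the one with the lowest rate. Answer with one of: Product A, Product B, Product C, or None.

Total debts = (140 + 1,390 + 220 + 120 + 175 + 360) = 2,405; DTI = 2,405/4,700 = 51.2%.
LTV = 14,000/12,500 = 112%.
Reserves = 520/220 = 2.4 months.
Product A: score 700 < 720; DTI 51.2% > 50%; LTV 112% > 95%; employment 51 ≥ 18 mo → does not qualify.
Product B: score 700 ≥ 580; DTI 51.2% > 50%; LTV 112% > 85%; employment 51 ≥ 12 mo; reserves 2.4 < 3 mo → does not qualify.
Product C: score 700 ≥ 680; DTI 51.2% > 43%; LTV 112% > 80%; employment 51 ≥ 6 mo → does not qualify.

None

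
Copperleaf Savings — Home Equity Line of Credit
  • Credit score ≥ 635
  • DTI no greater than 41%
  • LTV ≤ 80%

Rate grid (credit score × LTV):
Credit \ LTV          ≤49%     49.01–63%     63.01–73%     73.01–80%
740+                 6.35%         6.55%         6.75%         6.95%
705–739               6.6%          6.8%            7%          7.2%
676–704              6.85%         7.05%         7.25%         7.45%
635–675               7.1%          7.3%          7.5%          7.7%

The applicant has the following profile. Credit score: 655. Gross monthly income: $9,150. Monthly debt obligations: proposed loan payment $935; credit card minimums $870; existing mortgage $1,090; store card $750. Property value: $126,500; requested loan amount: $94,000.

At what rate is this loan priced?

7.7%

Credit score 655 ≥ 635; Total monthly debts = (935 + 870 + 1,090 + 750) = 3,645. Debt-to-income = 3,645/9,150 = 39.8% — meets 41% limit
LTV = 94,000/126,500 = 74.3% ≤ 80%
Credit 655 → row 635–675; LTV 74.3% → column 73.01–80%. Grid cell → 7.7%.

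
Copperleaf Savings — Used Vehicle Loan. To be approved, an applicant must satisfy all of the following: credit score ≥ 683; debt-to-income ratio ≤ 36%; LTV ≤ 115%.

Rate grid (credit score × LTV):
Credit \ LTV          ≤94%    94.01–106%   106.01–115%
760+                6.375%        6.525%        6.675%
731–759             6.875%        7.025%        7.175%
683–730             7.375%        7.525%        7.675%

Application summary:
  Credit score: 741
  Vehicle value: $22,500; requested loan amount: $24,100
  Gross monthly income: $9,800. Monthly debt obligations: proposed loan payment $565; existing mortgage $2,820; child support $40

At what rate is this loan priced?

7.175%

Credit score 741 ≥ 683; Total monthly debts = (565 + 2,820 + 40) = 3,425. DTI: 3,425 ÷ 9,800 = 34.9%, within the 36% cap
LTV: 24,100 ÷ 22,500 = 107.1%, within 115% cap
Score 741 is in the 731–759 band; LTV 107.1% is in the 106.01–115% band → 7.175%.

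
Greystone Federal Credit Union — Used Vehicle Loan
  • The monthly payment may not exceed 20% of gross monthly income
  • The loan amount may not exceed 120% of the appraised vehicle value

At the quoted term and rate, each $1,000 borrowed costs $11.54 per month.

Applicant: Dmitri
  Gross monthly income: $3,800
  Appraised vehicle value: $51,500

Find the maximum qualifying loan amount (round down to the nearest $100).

Payment cap: 20% × $3,800 = $760/month.
At $11.54 per $1,000, that supports 760/11.54 × 1,000 ≈ $65,857 → $65,800.
LTV cap: 120% × $51,500 = $61,800 → $61,800.
Binding constraint: loan-to-value.

$61,800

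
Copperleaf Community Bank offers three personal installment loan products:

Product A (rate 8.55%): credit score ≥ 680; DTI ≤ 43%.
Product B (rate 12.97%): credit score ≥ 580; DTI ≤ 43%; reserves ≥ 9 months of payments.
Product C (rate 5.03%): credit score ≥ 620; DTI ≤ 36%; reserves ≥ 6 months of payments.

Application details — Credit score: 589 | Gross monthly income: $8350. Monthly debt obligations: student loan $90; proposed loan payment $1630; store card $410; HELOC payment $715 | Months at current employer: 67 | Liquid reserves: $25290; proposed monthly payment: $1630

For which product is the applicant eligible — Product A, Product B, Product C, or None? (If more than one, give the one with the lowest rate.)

Product B

Total debts = (90 + 1,630 + 410 + 715) = 2,845; DTI = 2,845/8,350 = 34.1%.
Reserves = 25,290/1,630 = 15.5 months.
Product A: score 589 < 680; DTI 34.1% ≤ 43% → does not qualify.
Product B: score 589 ≥ 580; DTI 34.1% ≤ 43%; reserves 15.5 ≥ 9 mo → qualifies.
Product C: score 589 < 620; DTI 34.1% ≤ 36%; reserves 15.5 ≥ 6 mo → does not qualify.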